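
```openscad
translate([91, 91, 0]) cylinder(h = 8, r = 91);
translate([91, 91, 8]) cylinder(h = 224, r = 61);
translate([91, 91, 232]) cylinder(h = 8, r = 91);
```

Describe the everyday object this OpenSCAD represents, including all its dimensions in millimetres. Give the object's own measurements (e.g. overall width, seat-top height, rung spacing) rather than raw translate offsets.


A spool: two coaxial disc flanges of radius 91 mm and thickness 8 mm, joined by a core cylinder of radius 61 mm and height 224 mm. The lower flange rests on z = 0 and the three cylinders share a vertical axis.


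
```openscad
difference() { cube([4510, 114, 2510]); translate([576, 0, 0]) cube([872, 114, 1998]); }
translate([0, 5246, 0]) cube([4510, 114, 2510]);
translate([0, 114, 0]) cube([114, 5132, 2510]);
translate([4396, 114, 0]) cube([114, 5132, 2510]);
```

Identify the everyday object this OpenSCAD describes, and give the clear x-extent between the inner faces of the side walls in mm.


A single room. The interior width is 4282 mm.

Four walls enclosing a rectangle with a door in the front wall — a room. Outside width 4510 minus two 114 mm walls gives 4282 mm.


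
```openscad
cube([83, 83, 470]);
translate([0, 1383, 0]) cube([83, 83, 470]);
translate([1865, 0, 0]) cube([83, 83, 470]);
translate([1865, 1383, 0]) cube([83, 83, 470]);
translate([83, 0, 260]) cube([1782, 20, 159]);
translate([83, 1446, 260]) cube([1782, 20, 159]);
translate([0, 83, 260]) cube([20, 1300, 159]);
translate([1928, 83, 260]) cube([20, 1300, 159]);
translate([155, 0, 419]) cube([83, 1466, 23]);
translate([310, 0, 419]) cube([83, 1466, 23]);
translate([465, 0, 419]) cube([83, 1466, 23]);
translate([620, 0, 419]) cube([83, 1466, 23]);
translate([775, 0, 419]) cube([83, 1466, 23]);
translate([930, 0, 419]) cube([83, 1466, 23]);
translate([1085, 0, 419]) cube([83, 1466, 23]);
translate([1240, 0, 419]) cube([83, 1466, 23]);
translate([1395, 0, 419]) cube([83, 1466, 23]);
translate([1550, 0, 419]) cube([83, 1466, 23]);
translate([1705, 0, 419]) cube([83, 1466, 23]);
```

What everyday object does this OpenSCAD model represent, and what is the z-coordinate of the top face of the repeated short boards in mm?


A bed frame. The slat-top height is 442 mm.

Four posts, four rails, and a row of slats — a bed frame. Slats sit on the rails at z = 260 + 159 = 419; with slat thickness 23, the top is 442 mm.


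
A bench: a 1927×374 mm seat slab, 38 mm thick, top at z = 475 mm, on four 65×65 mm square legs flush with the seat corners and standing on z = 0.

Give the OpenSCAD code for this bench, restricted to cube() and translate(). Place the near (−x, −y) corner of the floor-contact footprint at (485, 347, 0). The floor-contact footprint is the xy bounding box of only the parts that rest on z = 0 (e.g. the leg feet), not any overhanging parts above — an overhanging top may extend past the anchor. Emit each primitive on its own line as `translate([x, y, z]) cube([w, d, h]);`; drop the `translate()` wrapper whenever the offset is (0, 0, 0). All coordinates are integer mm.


translate([485, 347, 437]) cube([1927, 374, 38]);
translate([485, 347, 0]) cube([65, 65, 437]);
translate([485, 656, 0]) cube([65, 65, 437]);
translate([2347, 347, 0]) cube([65, 65, 437]);
translate([2347, 656, 0]) cube([65, 65, 437]);


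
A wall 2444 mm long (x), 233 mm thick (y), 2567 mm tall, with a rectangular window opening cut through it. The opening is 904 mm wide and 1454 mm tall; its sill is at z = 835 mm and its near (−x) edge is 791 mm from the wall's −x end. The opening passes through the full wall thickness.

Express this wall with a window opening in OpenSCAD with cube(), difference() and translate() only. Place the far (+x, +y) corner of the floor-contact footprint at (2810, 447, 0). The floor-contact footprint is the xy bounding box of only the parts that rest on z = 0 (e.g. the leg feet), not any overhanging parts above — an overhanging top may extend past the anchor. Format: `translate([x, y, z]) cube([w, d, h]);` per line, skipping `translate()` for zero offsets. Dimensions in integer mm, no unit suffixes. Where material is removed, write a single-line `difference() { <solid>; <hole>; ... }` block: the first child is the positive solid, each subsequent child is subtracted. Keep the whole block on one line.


difference() { translate([366, 214, 0]) cube([2444, 233, 2567]); translate([1157, 214, 835]) cube([904, 233, 1454]); }


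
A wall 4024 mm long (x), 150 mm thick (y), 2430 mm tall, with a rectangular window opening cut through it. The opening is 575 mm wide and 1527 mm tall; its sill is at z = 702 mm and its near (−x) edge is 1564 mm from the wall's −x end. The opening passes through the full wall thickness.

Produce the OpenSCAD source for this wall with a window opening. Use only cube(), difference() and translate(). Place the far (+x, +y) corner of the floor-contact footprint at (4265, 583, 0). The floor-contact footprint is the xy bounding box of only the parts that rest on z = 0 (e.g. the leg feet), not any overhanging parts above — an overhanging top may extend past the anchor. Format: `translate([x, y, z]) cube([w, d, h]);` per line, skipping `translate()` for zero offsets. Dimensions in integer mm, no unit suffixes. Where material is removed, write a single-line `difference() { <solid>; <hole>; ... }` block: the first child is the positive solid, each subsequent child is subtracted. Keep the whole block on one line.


difference() { translate([241, 433, 0]) cube([4024, 150, 2430]); translate([1805, 433, 702]) cube([575, 150, 1527]); }


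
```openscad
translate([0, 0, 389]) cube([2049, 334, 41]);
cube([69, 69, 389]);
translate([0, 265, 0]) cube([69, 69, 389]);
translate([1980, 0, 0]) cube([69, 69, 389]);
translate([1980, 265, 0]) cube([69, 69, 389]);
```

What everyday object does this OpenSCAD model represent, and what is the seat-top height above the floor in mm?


A bench. The seat-top height is 430 mm.

A long slab on four corner posts — a bench. The slab sits at z = 389 with thickness 41, so the top is 389 + 41 = 430 mm.


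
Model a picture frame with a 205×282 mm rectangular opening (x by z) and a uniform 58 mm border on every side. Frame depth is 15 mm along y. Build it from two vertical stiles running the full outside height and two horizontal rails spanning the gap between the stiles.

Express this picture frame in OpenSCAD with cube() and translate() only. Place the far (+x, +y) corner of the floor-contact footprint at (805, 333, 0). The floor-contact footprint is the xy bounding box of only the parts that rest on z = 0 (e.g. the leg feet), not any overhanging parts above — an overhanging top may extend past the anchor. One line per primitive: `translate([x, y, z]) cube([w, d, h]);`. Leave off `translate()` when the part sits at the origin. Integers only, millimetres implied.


translate([484, 318, 0]) cube([58, 15, 398]);
translate([747, 318, 0]) cube([58, 15, 398]);
translate([542, 318, 0]) cube([205, 15, 58]);
translate([542, 318, 340]) cube([205, 15, 58]);


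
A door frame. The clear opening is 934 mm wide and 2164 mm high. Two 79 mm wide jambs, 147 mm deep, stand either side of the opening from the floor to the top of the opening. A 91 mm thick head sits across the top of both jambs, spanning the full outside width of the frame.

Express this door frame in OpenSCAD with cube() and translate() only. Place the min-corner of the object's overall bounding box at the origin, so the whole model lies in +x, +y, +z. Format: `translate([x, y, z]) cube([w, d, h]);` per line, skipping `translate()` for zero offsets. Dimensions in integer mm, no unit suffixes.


cube([79, 147, 2164]);
translate([1013, 0, 0]) cube([79, 147, 2164]);
translate([0, 0, 2164]) cube([1092, 147, 91]);


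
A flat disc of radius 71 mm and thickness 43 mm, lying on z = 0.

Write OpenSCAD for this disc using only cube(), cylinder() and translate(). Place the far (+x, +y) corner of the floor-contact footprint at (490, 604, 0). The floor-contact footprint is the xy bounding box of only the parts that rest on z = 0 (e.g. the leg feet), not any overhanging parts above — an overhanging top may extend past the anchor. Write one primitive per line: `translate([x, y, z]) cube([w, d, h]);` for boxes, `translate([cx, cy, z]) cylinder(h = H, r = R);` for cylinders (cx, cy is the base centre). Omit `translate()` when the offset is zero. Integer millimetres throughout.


translate([419, 533, 0]) cylinder(h = 43, r = 71);


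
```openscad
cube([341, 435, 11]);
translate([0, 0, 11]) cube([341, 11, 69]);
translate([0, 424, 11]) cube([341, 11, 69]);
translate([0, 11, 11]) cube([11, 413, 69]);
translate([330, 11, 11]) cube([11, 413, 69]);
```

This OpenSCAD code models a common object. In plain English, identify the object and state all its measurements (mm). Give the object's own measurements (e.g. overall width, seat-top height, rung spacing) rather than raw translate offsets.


An open-topped rectangular box: outside dimensions 341×435×80 mm, with a uniform wall and base thickness of 11 mm. The base is a full 341×435 slab on the floor; four walls sit on top of the base. The front and back walls (the −y and +y sides) span the full width; the two side walls fit between them.


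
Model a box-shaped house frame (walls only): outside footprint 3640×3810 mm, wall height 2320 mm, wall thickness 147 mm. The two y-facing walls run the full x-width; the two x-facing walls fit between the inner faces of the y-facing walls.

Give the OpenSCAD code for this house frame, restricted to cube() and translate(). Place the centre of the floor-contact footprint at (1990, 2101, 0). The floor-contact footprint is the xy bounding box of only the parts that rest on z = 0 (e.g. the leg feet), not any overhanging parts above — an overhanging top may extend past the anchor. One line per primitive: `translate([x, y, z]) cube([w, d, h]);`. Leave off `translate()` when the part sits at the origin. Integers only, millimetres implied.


translate([170, 196, 0]) cube([3640, 147, 2320]);
translate([170, 3859, 0]) cube([3640, 147, 2320]);
translate([170, 343, 0]) cube([147, 3516, 2320]);
translate([3663, 343, 0]) cube([147, 3516, 2320]);


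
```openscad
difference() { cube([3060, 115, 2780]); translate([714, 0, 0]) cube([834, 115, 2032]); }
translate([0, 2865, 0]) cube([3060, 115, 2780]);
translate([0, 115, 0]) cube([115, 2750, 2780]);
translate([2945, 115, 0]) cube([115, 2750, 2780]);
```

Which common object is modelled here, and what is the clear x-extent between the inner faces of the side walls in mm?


A single room. The interior width is 2830 mm.

Four walls enclosing a rectangle with a door in the front wall — a room. Outside width 3060 minus two 115 mm walls gives 2830 mm.


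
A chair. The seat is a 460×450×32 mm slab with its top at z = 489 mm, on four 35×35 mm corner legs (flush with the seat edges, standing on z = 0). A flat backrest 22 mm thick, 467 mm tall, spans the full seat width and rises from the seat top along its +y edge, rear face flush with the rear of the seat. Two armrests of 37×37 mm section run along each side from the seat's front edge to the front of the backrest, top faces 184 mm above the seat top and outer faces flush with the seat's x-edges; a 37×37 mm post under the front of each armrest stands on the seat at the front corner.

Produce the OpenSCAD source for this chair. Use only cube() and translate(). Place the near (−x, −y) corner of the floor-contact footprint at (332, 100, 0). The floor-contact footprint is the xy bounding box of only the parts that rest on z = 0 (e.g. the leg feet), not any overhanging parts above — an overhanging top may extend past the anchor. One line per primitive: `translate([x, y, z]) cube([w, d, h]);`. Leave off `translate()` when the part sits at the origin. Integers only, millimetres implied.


translate([332, 100, 457]) cube([460, 450, 32]);
translate([332, 100, 0]) cube([35, 35, 457]);
translate([757, 100, 0]) cube([35, 35, 457]);
translate([332, 515, 0]) cube([35, 35, 457]);
translate([757, 515, 0]) cube([35, 35, 457]);
translate([332, 528, 489]) cube([460, 22, 467]);
translate([332, 100, 636]) cube([37, 428, 37]);
translate([755, 100, 636]) cube([37, 428, 37]);
translate([332, 100, 489]) cube([37, 37, 147]);
translate([755, 100, 489]) cube([37, 37, 147]);


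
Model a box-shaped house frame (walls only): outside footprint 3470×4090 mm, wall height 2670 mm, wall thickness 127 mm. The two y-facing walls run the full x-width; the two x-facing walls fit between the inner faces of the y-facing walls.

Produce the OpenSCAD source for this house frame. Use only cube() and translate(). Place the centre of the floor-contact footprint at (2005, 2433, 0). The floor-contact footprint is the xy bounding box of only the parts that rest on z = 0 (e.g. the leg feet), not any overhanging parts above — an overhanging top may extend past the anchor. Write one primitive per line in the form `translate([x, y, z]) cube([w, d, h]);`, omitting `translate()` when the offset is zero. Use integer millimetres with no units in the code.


translate([270, 388, 0]) cube([3470, 127, 2670]);
translate([270, 4351, 0]) cube([3470, 127, 2670]);
translate([270, 515, 0]) cube([127, 3836, 2670]);
translate([3613, 515, 0]) cube([127, 3836, 2670]);


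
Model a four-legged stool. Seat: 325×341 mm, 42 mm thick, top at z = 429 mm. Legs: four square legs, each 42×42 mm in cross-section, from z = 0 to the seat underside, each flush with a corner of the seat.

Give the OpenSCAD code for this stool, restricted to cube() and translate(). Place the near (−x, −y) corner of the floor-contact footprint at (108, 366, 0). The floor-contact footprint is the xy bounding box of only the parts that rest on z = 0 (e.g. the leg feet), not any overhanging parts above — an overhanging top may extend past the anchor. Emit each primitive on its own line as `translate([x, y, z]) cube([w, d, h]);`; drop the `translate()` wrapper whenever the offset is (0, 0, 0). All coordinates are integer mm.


translate([108, 366, 387]) cube([325, 341, 42]);
translate([108, 366, 0]) cube([42, 42, 387]);
translate([391, 366, 0]) cube([42, 42, 387]);
translate([108, 665, 0]) cube([42, 42, 387]);
translate([391, 665, 0]) cube([42, 42, 387]);


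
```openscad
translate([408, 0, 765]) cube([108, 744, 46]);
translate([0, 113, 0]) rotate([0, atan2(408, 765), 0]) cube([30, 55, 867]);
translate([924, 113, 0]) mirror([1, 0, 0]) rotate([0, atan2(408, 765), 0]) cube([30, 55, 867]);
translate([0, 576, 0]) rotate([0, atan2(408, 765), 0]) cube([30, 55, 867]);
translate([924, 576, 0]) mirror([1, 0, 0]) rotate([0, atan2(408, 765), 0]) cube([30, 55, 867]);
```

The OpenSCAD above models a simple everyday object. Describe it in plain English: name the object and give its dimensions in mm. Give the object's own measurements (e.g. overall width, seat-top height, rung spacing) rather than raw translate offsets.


A sawhorse. A 108×744×46 mm beam (x, y, z) sits on two A-frame leg pairs. Each pair is two raked legs of 30×55 mm section (55 mm along y) splaying symmetrically in x. Each leg rises 765 mm vertically over 408 mm of horizontal reach and is 867 mm long along its own axis. Every leg's outer bottom edge rests on the floor and its outer top edge meets a bottom edge of the beam — the left legs (tilting toward +x) meet the beam's −x bottom edge, the right legs (their mirror images, tilting toward −x) meet its +x bottom edge — so the leg tops tuck under the beam, the beam's underside is 765 mm above the floor, and the feet are 924 mm apart outside-to-outside with the beam centred between them. The two leg pairs are set in 113 mm from either end of the beam.


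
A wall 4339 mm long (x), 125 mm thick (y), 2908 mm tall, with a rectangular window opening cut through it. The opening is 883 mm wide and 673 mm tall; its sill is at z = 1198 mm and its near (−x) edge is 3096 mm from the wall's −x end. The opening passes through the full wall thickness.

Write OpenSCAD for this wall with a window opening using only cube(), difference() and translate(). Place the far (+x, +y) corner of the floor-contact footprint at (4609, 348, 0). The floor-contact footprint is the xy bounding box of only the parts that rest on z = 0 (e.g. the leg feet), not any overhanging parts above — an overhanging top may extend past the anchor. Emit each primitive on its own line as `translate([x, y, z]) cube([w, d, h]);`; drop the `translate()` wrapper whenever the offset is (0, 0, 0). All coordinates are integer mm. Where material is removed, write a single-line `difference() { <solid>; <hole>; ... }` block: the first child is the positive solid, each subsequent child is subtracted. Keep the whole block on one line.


difference() { translate([270, 223, 0]) cube([4339, 125, 2908]); translate([3366, 223, 1198]) cube([883, 125, 673]); }


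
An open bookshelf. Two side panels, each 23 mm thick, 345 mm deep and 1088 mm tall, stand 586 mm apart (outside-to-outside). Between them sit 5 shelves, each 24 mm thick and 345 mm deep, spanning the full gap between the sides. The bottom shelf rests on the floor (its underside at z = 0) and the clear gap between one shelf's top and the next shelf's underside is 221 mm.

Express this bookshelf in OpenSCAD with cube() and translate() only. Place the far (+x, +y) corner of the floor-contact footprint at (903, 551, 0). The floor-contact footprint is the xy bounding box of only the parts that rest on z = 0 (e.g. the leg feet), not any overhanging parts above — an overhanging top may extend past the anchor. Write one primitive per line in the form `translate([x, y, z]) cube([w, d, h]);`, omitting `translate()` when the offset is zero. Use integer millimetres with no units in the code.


translate([317, 206, 0]) cube([23, 345, 1088]);
translate([880, 206, 0]) cube([23, 345, 1088]);
translate([340, 206, 0]) cube([540, 345, 24]);
translate([340, 206, 245]) cube([540, 345, 24]);
translate([340, 206, 490]) cube([540, 345, 24]);
translate([340, 206, 735]) cube([540, 345, 24]);
translate([340, 206, 980]) cube([540, 345, 24]);


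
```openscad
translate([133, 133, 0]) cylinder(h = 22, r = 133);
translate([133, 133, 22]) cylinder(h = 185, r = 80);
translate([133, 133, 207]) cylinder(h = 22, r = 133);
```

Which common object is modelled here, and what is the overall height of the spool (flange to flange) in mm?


A spool. The overall height is 229 mm.

Three coaxial cylinders, large–small–large — a spool. Two 22 mm flanges and a 185 mm core give 22 + 185 + 22 = 229 mm.


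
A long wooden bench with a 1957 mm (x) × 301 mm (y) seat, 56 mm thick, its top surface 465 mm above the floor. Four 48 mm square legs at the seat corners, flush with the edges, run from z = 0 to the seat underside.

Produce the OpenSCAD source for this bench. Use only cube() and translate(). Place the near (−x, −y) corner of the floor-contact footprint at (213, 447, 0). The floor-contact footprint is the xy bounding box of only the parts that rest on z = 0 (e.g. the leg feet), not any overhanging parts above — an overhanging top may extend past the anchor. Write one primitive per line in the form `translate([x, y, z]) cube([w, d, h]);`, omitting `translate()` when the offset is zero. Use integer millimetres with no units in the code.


translate([213, 447, 409]) cube([1957, 301, 56]);
translate([213, 447, 0]) cube([48, 48, 409]);
translate([213, 700, 0]) cube([48, 48, 409]);
translate([2122, 447, 0]) cube([48, 48, 409]);
translate([2122, 700, 0]) cube([48, 48, 409]);


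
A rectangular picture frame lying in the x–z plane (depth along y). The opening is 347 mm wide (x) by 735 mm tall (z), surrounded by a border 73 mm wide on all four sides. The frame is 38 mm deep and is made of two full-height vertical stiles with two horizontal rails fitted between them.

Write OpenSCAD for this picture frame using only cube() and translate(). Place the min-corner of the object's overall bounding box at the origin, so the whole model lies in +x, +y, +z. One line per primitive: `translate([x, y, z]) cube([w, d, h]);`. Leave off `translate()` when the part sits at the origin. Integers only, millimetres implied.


cube([73, 38, 881]);
translate([420, 0, 0]) cube([73, 38, 881]);
translate([73, 0, 0]) cube([347, 38, 73]);
translate([73, 0, 808]) cube([347, 38, 73]);


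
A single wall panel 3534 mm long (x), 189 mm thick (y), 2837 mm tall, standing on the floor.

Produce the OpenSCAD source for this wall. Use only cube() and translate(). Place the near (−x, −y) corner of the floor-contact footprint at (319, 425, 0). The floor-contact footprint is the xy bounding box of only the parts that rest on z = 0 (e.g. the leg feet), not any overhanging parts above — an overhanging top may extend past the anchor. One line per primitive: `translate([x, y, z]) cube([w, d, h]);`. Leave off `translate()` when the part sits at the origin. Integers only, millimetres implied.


translate([319, 425, 0]) cube([3534, 189, 2837]);


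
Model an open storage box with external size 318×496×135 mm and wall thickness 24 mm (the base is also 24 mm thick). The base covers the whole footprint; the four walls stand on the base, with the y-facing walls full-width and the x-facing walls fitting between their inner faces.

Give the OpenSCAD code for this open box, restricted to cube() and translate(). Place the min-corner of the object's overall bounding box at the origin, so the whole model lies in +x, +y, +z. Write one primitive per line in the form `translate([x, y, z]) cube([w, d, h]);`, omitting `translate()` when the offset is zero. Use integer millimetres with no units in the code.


cube([318, 496, 24]);
translate([0, 0, 24]) cube([318, 24, 111]);
translate([0, 472, 24]) cube([318, 24, 111]);
translate([0, 24, 24]) cube([24, 448, 111]);
translate([294, 24, 24]) cube([24, 448, 111]);


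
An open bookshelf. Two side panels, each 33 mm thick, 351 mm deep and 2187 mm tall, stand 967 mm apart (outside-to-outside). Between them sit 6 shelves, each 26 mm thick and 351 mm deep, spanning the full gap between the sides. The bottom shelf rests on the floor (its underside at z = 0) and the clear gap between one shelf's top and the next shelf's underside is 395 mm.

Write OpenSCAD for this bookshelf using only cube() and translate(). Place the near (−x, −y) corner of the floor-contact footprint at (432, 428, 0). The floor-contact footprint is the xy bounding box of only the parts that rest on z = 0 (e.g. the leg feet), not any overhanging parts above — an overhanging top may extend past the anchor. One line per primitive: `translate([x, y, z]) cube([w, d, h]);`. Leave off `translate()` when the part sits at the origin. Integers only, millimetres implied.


translate([432, 428, 0]) cube([33, 351, 2187]);
translate([1366, 428, 0]) cube([33, 351, 2187]);
translate([465, 428, 0]) cube([901, 351, 26]);
translate([465, 428, 421]) cube([901, 351, 26]);
translate([465, 428, 842]) cube([901, 351, 26]);
translate([465, 428, 1263]) cube([901, 351, 26]);
translate([465, 428, 1684]) cube([901, 351, 26]);
translate([465, 428, 2105]) cube([901, 351, 26]);


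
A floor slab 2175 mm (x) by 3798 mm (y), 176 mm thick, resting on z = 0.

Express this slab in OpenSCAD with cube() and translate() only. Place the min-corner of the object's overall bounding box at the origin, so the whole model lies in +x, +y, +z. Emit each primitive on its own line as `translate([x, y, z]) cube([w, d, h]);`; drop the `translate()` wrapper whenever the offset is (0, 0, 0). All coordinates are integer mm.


cube([2175, 3798, 176]);


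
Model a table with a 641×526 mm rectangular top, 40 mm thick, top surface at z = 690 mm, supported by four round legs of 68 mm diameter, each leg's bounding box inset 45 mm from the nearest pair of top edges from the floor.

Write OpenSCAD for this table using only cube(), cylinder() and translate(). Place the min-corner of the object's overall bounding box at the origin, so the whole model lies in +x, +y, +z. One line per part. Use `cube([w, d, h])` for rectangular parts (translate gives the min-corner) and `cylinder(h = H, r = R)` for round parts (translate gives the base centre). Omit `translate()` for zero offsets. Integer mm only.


translate([0, 0, 650]) cube([641, 526, 40]);
translate([79, 79, 0]) cylinder(h = 650, r = 34);
translate([562, 79, 0]) cylinder(h = 650, r = 34);
translate([79, 447, 0]) cylinder(h = 650, r = 34);
translate([562, 447, 0]) cylinder(h = 650, r = 34);


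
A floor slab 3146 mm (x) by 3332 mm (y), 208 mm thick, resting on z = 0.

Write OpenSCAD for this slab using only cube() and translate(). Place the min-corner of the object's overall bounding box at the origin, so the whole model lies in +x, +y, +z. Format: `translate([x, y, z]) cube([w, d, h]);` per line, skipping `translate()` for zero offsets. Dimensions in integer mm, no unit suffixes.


cube([3146, 3332, 208]);


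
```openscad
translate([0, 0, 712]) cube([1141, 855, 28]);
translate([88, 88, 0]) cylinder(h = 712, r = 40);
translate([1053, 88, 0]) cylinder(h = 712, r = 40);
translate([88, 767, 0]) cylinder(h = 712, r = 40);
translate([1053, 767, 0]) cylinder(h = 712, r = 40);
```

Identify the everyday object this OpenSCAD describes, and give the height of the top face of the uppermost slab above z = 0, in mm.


A table. The table height is 740 mm.

A 1141×855×28 slab sits at z = 712 on four Ø80 mm round legs — a table. The top surface is at 712 + 28 = 740 mm.


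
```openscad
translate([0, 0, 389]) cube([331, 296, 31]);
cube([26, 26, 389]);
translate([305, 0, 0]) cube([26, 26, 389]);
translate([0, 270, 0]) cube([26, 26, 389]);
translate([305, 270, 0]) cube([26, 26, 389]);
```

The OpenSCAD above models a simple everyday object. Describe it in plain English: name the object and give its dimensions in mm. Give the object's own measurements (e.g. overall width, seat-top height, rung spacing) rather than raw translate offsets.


A simple wooden stool: a rectangular seat 331 mm (x) by 296 mm (y), 31 mm thick, top face at z = 420 mm, on four square legs, each 26×26 mm in cross-section. The legs rest on z = 0, each flush with a corner of the seat.


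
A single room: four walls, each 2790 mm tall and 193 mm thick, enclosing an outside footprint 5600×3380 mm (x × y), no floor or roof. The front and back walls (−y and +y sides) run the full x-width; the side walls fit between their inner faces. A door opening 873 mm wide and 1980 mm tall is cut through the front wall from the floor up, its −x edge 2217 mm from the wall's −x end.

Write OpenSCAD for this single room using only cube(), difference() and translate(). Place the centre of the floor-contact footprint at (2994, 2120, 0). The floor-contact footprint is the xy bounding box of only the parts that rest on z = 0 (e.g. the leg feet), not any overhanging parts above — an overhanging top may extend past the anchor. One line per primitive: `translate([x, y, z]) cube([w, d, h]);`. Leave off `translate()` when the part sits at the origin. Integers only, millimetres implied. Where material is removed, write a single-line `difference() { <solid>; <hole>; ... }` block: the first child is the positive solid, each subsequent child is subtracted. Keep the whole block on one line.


difference() { translate([194, 430, 0]) cube([5600, 193, 2790]); translate([2411, 430, 0]) cube([873, 193, 1980]); }
translate([194, 3617, 0]) cube([5600, 193, 2790]);
translate([194, 623, 0]) cube([193, 2994, 2790]);
translate([5601, 623, 0]) cube([193, 2994, 2790]);


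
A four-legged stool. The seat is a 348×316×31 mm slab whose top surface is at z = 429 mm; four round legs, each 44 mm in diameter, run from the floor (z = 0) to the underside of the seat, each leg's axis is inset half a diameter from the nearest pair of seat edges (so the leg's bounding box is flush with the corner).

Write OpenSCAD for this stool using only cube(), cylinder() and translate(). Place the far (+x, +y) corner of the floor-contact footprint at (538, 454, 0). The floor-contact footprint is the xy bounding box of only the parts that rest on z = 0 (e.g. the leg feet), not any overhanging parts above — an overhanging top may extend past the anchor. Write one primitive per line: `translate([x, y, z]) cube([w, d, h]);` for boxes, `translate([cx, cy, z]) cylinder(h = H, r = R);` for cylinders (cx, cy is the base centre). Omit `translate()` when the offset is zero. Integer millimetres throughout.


translate([190, 138, 398]) cube([348, 316, 31]);
translate([212, 160, 0]) cylinder(h = 398, r = 22);
translate([516, 160, 0]) cylinder(h = 398, r = 22);
translate([212, 432, 0]) cylinder(h = 398, r = 22);
translate([516, 432, 0]) cylinder(h = 398, r = 22);


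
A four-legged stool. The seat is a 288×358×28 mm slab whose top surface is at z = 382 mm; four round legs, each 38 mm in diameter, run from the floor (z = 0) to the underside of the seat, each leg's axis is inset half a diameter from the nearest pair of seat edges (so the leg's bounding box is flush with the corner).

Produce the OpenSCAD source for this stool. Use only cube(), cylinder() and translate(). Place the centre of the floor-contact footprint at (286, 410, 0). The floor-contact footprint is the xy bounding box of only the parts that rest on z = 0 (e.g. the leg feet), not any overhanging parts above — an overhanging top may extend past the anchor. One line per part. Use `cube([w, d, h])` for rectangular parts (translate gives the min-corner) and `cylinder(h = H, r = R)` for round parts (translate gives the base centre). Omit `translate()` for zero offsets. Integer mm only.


// leg_h = 382 - 28 = 354
translate([142, 231, 354]) cube([288, 358, 28]);
translate([161, 250, 0]) cylinder(h = 354, r = 19);
translate([411, 250, 0]) cylinder(h = 354, r = 19);
translate([161, 570, 0]) cylinder(h = 354, r = 19);
translate([411, 570, 0]) cylinder(h = 354, r = 19);


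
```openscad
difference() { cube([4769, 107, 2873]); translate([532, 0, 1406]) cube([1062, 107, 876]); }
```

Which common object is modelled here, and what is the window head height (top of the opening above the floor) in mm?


A wall with a window opening. The window head height is 2282 mm.

A wall with a rectangular opening subtracted — a window. Sill at z = 1406, opening 876 mm tall, so the head is at 1406 + 876 = 2282 mm.


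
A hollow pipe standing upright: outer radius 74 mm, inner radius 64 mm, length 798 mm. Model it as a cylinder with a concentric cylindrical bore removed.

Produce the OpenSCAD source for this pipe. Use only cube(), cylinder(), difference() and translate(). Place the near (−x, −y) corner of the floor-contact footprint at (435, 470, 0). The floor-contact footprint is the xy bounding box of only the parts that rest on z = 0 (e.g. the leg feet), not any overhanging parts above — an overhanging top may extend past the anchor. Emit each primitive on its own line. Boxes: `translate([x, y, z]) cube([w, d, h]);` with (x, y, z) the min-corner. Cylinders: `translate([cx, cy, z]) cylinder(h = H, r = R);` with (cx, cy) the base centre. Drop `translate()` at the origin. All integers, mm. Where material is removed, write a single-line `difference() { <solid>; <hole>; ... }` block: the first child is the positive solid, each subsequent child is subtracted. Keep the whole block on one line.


difference() { translate([509, 544, 0]) cylinder(h = 798, r = 74); translate([509, 544, 0]) cylinder(h = 798, r = 64); }


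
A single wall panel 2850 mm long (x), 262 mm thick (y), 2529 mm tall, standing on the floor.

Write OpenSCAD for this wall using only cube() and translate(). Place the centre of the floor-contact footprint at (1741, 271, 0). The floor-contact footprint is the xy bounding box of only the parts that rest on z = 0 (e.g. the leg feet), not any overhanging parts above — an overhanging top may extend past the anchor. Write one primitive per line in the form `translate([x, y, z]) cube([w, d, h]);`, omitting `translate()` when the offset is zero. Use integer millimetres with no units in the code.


translate([316, 140, 0]) cube([2850, 262, 2529]);


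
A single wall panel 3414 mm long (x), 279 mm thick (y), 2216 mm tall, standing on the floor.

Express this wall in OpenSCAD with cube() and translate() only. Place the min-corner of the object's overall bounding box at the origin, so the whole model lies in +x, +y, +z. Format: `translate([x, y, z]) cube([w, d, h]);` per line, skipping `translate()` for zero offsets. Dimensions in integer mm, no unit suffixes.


cube([3414, 279, 2216]);


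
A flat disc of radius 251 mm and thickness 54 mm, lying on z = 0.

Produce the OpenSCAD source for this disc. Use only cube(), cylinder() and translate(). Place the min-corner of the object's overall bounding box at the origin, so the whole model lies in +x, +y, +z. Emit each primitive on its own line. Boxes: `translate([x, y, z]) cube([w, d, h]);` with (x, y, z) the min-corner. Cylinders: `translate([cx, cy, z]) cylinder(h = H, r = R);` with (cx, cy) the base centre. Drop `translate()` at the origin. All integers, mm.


translate([251, 251, 0]) cylinder(h = 54, r = 251);


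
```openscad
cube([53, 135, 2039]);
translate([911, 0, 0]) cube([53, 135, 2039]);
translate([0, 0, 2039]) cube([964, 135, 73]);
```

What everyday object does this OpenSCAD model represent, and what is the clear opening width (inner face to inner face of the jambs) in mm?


A door frame. The clear opening width is 858 mm.

Two 2039 mm tall posts with a header on top — a door frame. The left jamb is 53 mm wide at x = 0; the right jamb starts at x = 911. The clear opening is 911 − 53 = 858 mm.


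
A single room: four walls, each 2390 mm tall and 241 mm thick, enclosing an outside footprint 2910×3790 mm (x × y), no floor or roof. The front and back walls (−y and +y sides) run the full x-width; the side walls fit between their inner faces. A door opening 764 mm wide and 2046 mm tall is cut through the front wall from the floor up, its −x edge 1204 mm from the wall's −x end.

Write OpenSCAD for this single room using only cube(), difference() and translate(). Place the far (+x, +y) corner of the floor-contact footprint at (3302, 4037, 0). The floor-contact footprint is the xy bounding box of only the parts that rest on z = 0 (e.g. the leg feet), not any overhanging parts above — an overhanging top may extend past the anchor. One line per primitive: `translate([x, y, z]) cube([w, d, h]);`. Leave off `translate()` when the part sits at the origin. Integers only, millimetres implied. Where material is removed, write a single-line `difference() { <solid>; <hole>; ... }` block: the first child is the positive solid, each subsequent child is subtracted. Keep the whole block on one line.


difference() { translate([392, 247, 0]) cube([2910, 241, 2390]); translate([1596, 247, 0]) cube([764, 241, 2046]); }
translate([392, 3796, 0]) cube([2910, 241, 2390]);
translate([392, 488, 0]) cube([241, 3308, 2390]);
translate([3061, 488, 0]) cube([241, 3308, 2390]);


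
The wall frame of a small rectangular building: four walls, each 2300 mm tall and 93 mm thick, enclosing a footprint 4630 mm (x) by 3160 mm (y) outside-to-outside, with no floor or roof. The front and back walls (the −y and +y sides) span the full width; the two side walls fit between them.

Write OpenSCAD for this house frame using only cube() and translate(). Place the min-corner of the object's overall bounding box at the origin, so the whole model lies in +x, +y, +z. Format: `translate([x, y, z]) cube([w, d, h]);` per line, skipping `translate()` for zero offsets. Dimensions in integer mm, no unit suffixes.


cube([4630, 93, 2300]);
translate([0, 3067, 0]) cube([4630, 93, 2300]);
translate([0, 93, 0]) cube([93, 2974, 2300]);
translate([4537, 93, 0]) cube([93, 2974, 2300]);


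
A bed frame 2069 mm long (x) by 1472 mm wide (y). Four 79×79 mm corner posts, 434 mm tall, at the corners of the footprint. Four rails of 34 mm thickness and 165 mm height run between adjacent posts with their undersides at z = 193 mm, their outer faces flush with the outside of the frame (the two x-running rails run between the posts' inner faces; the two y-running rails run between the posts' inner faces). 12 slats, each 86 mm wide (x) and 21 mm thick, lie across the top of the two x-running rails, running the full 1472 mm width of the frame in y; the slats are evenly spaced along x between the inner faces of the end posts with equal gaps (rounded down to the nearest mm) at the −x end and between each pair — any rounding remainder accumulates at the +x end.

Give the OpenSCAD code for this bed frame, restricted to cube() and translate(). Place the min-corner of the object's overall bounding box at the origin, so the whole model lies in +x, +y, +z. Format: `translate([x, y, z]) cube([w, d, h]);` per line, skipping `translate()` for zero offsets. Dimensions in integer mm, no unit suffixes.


// slat z = rail_z + rail_h = 193 + 165 = 358
// slat gap = ⌊(1911 − 12·86) / 13⌋ = 67
cube([79, 79, 434]);
translate([0, 1393, 0]) cube([79, 79, 434]);
translate([1990, 0, 0]) cube([79, 79, 434]);
translate([1990, 1393, 0]) cube([79, 79, 434]);
translate([79, 0, 193]) cube([1911, 34, 165]);
translate([79, 1438, 193]) cube([1911, 34, 165]);
translate([0, 79, 193]) cube([34, 1314, 165]);
translate([2035, 79, 193]) cube([34, 1314, 165]);
translate([146, 0, 358]) cube([86, 1472, 21]);
translate([299, 0, 358]) cube([86, 1472, 21]);
translate([452, 0, 358]) cube([86, 1472, 21]);
translate([605, 0, 358]) cube([86, 1472, 21]);
translate([758, 0, 358]) cube([86, 1472, 21]);
translate([911, 0, 358]) cube([86, 1472, 21]);
translate([1064, 0, 358]) cube([86, 1472, 21]);
translate([1217, 0, 358]) cube([86, 1472, 21]);
translate([1370, 0, 358]) cube([86, 1472, 21]);
translate([1523, 0, 358]) cube([86, 1472, 21]);
translate([1676, 0, 358]) cube([86, 1472, 21]);
translate([1829, 0, 358]) cube([86, 1472, 21]);


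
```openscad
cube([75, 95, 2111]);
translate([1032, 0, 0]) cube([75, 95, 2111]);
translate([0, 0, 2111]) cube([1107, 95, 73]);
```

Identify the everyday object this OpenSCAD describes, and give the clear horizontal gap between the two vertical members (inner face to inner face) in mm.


A door frame. The clear opening width is 957 mm.

Two 2111 mm tall posts with a header on top — a door frame. The left jamb is 75 mm wide at x = 0; the right jamb starts at x = 1032. The clear opening is 1032 − 75 = 957 mm.


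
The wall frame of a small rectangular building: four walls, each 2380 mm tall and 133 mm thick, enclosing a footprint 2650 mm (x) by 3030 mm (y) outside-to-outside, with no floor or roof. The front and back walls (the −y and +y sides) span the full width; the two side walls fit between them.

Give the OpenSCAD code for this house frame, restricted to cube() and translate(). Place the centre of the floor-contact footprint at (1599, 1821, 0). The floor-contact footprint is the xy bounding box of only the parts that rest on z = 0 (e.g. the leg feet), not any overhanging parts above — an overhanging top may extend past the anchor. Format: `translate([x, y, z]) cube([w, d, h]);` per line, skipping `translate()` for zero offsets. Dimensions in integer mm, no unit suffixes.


translate([274, 306, 0]) cube([2650, 133, 2380]);
translate([274, 3203, 0]) cube([2650, 133, 2380]);
translate([274, 439, 0]) cube([133, 2764, 2380]);
translate([2791, 439, 0]) cube([133, 2764, 2380]);


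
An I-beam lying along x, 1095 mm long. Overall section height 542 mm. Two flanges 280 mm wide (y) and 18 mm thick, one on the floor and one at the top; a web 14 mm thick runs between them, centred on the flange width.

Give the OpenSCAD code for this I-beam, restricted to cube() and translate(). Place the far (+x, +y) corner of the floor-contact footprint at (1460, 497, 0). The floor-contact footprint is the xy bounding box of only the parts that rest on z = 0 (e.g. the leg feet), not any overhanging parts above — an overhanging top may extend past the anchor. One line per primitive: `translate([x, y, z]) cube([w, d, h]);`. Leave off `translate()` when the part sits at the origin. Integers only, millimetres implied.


translate([365, 217, 0]) cube([1095, 280, 18]);
translate([365, 350, 18]) cube([1095, 14, 506]);
translate([365, 217, 524]) cube([1095, 280, 18]);
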